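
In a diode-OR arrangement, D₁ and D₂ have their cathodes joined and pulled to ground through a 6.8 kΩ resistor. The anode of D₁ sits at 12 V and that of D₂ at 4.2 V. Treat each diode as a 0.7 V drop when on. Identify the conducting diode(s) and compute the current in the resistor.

Assume both conduct. Then node N would need to be at both 12−0.7 = 11.3 V and 4.2−0.7 = 3.5 V, which is impossible.
Assume only D₁ conducts: V_N = 12 − 0.7 = 11.3 V, so I_R = 11.3/6.8 = 1.66 mA.
Check D₂: its anode-to-cathode voltage is 4.2 − 11.3 = -7.1 V < 0.7 V, so it is off. The assumption is consistent.

Only D₁ conducts; I_R ≈ 1.7 mA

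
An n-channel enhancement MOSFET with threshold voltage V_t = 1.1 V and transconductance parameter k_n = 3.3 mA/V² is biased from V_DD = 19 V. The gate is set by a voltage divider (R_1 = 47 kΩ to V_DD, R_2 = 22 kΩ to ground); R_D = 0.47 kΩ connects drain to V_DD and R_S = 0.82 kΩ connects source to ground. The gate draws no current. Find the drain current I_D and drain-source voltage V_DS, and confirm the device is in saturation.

V_G = V_DD·R_2/(R_1+R_2) = 19×22/69 = 6.06 V.
Assume saturation: I_D = (k_n/2)(V_GS − V_t)² with V_GS = V_G − I_D·R_S = 6.06 − 0.82·I_D.
Substituting gives 1.11·I_D² − 14.4·I_D + 40.6 = 0, with roots I_D = 4.12 or 8.87 mA.
The root I_D = 8.87 mA gives V_GS = -1.22 V ≤ V_t, so take I_D = 4.12 mA.
Then V_GS = 2.68 V and V_DS = V_DD − I_D(R_D+R_S) = 19 − 4.12×1.29 = 13.7 V.
Saturation requires V_DS ≥ V_GS − V_t = 1.58 V; 13.7 ≥ 1.58 ✓.

I_D ≈ 4.1 mA, V_DS ≈ 14 V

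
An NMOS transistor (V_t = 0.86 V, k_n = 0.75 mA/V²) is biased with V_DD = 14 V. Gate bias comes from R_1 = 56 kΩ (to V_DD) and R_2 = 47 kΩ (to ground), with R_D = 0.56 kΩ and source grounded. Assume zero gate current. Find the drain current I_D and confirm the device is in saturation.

V_G = V_DD·R_2/(R_1+R_2) = 14×47/103 = 6.39 V. With the source grounded, V_GS = V_G = 6.39 V.
Assume saturation: I_D = (k_n/2)(V_GS − V_t)² = (0.75/2)×(6.39 − 0.86)² = 0.375×5.53² = 11.5 mA.
V_DS = V_DD − I_D·R_D = 14 − 11.5×0.56 = 7.58 V.
Saturation requires V_DS ≥ V_GS − V_t = 5.53 V; 7.58 ≥ 5.53 ✓.

I_D ≈ 11 mA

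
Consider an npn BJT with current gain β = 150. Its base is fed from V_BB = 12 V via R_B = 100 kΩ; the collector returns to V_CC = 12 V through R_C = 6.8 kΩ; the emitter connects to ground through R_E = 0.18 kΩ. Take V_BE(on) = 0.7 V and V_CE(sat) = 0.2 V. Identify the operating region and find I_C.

Assume active: I_B = (12 − 0.7)/(100 + 151×0.18) = 0.0889 mA, I_C = β·I_B = 13.3 mA.
Then V_CE = 12 − 13.3×6.8 − 13.4×0.18 = -81 V < 0.2 V — the active assumption fails.
Re-solve with V_CE = 0.2 V. KCL at the emitter: V_E/R_E = (V_BB−0.7−V_E)/R_B + (V_CC−0.2−V_E)/R_C, giving V_E = 0.324 V.
I_C = (V_CC − 0.2 − V_E)/R_C = (11.8 − 0.324)/6.8 = 1.69 mA.
Check: I_B = (11.3 − 0.324)/100 = 0.11 mA, and β·I_B = 16.5 mA > I_C, confirming saturation.

saturation; I_C ≈ 1.7 mA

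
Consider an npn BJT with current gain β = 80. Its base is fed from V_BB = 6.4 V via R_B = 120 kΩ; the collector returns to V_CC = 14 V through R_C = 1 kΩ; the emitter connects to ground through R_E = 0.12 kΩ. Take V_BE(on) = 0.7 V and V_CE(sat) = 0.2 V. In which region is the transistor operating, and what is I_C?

Assume active. Base-emitter loop: I_B = (V_BB − V_BE)/(R_B + (β+1)R_E) = (6.4 − 0.7)/(120 + 81×0.12) = 0.0439 mA.
I_C = β·I_B = 80×0.0439 = 3.52 mA.
V_CE = V_CC − I_C·R_C − I_E·R_E = 14 − 3.52×1 − 3.56×0.12 = 10.1 V > V_CE(sat), so the active-region assumption holds.

active; I_C ≈ 3.5 mA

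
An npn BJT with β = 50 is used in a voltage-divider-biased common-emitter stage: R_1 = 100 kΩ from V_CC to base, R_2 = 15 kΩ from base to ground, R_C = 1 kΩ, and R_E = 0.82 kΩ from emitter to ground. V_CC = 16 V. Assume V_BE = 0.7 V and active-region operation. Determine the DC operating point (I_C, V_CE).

Thevenize the base divider: V_Th = V_CC·R_2/(R_1+R_2) = 16×15/115 = 2.09 V, R_Th = R_1‖R_2 = 13 kΩ.
Base-emitter loop: V_Th = I_B·R_Th + V_BE + (β+1)I_B·R_E, so I_B = (2.09 − 0.7) / (13 + 51×0.82) = 0.0253 mA.
I_C = β·I_B = 50×0.0253 = 1.26 mA, and I_E = (β+1)I_B = 1.29 mA.
V_CE = V_CC − I_C·R_C − I_E·R_E = 16 − 1.26×1 − 1.29×0.82 = 13.7 V.
V_CE = 13.7 V > 0.2 V confirms active-region operation.

I_C ≈ 1.3 mA, V_CE ≈ 14 V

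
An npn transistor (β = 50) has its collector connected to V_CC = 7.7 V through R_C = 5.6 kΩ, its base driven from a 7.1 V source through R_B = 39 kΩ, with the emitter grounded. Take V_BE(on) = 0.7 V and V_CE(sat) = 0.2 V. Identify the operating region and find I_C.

Assume active: I_B = (7.1 − 0.7)/39 = 0.164 mA, giving I_C = β·I_B = 8.21 mA.
But then V_CE = 7.7 − 8.21×5.6 = -38.2 V < V_CE(sat) = 0.2 V — impossible in the active region.
So the transistor is saturated. With V_CE = 0.2 V, I_C = (V_CC − 0.2)/R_C = 7.5/5.6 = 1.34 mA.
Check: β·I_B = 8.21 mA > I_C = 1.34 mA, confirming saturation.

saturation; I_C ≈ 1.3 mA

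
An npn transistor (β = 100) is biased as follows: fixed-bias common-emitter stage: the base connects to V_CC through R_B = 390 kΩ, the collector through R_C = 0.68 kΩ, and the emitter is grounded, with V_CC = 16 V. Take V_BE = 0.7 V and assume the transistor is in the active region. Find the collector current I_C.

Base loop: V_CC = I_B·R_B + V_BE, so I_B = (16 − 0.7)/390 kΩ = 0.0392 mA.
In the active region I_C = β·I_B = 100 × 0.0392 = 3.92 mA.
Collector loop: V_CE = V_CC − I_C·R_C = 16 − 3.92×0.68 = 13.3 V.
Since V_CE = 13.3 V > V_CE(sat) ≈ 0.2 V, the transistor is in the active region as assumed.

I_C ≈ 3.9 mA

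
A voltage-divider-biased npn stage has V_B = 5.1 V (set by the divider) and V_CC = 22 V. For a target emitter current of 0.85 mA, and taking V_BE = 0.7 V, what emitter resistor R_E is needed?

V_E = V_B − V_BE = 5.1 − 0.7 = 4.4 V.
R_E = V_E / I_E = 4.4 / 0.85 = 5.18 kΩ.

R_E ≈ 5.2 kΩ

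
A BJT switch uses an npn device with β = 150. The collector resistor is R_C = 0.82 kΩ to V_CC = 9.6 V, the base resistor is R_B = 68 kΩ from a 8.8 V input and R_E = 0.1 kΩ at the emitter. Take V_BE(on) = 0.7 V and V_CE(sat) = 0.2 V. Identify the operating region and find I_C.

saturation; I_C ≈ 10 mA

Assume active: I_B = (8.8 − 0.7)/(68 + 151×0.1) = 0.0975 mA, I_C = β·I_B = 14.6 mA.
Then V_CE = 9.6 − 14.6×0.82 − 14.7×0.1 = -3.86 V < 0.2 V — the active assumption fails.
Re-solve with V_CE = 0.2 V. KCL at the emitter: V_E/R_E = (V_BB−0.7−V_E)/R_B + (V_CC−0.2−V_E)/R_C, giving V_E = 1.03 V.
I_C = (V_CC − 0.2 − V_E)/R_C = (9.4 − 1.03)/0.82 = 10.2 mA.
Check: I_B = (8.1 − 1.03)/68 = 0.104 mA, and β·I_B = 15.6 mA > I_C, confirming saturation.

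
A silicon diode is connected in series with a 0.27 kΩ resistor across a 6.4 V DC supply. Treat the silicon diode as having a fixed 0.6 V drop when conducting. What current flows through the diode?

KVL around the loop: 6.4 = V_D + I·R = 0.6 + I × 0.27 kΩ.
So I = (6.4 − 0.6) / 0.27 kΩ = 5.8 / 0.27 = 21.5 mA.

I ≈ 21 mA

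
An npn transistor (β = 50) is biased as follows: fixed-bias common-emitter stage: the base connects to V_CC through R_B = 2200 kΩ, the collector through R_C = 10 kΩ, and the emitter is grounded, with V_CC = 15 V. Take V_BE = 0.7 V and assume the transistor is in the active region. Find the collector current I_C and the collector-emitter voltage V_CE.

I_C ≈ 0.33 mA, V_CE ≈ 12 V

Base loop: V_CC = I_B·R_B + V_BE, so I_B = (15 − 0.7)/2200 kΩ = 0.0065 mA.
In the active region I_C = β·I_B = 50 × 0.0065 = 0.325 mA.
Collector loop: V_CE = V_CC − I_C·R_C = 15 − 0.325×10 = 11.8 V.
Since V_CE = 11.8 V > V_CE(sat) ≈ 0.2 V, the transistor is in the active region as assumed.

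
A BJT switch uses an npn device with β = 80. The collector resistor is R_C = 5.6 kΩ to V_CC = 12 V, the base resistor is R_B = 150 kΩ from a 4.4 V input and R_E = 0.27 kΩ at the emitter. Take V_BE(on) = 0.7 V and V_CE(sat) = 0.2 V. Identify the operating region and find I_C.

Assume active. Base-emitter loop: I_B = (V_BB − V_BE)/(R_B + (β+1)R_E) = (4.4 − 0.7)/(150 + 81×0.27) = 0.0215 mA.
I_C = β·I_B = 80×0.0215 = 1.72 mA.
V_CE = V_CC − I_C·R_C − I_E·R_E = 12 − 1.72×5.6 − 1.74×0.27 = 1.88 V > V_CE(sat), so the active-region assumption holds.

active; I_C ≈ 1.7 mA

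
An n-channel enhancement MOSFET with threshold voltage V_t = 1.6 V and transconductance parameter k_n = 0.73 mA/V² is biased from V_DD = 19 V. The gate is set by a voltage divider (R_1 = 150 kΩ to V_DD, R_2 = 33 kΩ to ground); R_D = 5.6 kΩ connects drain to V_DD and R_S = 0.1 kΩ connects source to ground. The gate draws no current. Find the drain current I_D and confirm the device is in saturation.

I_D ≈ 1.1 mA

V_G = V_DD·R_2/(R_1+R_2) = 19×33/183 = 3.43 V.
Assume saturation: I_D = (k_n/2)(V_GS − V_t)² with V_GS = V_G − I_D·R_S = 3.43 − 0.1·I_D.
Substituting gives 0.00365·I_D² − 1.13·I_D + 1.22 = 0, with roots I_D = 1.08 or 309 mA.
The root I_D = 309 mA gives V_GS = -27.5 V ≤ V_t, so take I_D = 1.08 mA.
Then V_GS = 3.32 V and V_DS = V_DD − I_D(R_D+R_S) = 19 − 1.08×5.7 = 12.9 V.
Saturation requires V_DS ≥ V_GS − V_t = 1.72 V; 12.9 ≥ 1.72 ✓.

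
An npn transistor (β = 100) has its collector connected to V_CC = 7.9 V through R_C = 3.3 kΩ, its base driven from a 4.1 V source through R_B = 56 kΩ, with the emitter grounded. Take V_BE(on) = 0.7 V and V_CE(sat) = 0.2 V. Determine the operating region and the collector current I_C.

Assume active: I_B = (4.1 − 0.7)/56 = 0.0607 mA, giving I_C = β·I_B = 6.07 mA.
But then V_CE = 7.9 − 6.07×3.3 = -12.1 V < V_CE(sat) = 0.2 V — impossible in the active region.
So the transistor is saturated. With V_CE = 0.2 V, I_C = (V_CC − 0.2)/R_C = 7.7/3.3 = 2.33 mA.
Check: β·I_B = 6.07 mA > I_C = 2.33 mA, confirming saturation.

saturation; I_C ≈ 2.3 mA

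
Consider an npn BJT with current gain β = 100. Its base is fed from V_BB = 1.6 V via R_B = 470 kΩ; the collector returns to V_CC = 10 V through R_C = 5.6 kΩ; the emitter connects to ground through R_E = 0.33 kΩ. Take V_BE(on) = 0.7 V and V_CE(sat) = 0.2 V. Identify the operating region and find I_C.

active; I_C ≈ 0.18 mA

Assume active. Base-emitter loop: I_B = (V_BB − V_BE)/(R_B + (β+1)R_E) = (1.6 − 0.7)/(470 + 101×0.33) = 0.00179 mA.
I_C = β·I_B = 100×0.00179 = 0.179 mA.
V_CE = V_CC − I_C·R_C − I_E·R_E = 10 − 0.179×5.6 − 0.181×0.33 = 8.94 V > V_CE(sat), so the active-region assumption holds.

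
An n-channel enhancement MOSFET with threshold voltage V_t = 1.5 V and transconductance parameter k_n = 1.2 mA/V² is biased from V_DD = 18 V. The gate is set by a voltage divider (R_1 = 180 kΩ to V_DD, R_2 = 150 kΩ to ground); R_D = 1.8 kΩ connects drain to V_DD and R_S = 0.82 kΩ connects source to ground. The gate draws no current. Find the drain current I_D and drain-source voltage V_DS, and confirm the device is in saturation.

I_D ≈ 4.7 mA, V_DS ≈ 5.6 V

V_G = V_DD·R_2/(R_1+R_2) = 18×150/330 = 8.18 V.
Assume saturation: I_D = (k_n/2)(V_GS − V_t)² with V_GS = V_G − I_D·R_S = 8.18 − 0.82·I_D.
Substituting gives 0.403·I_D² − 7.57·I_D + 26.8 = 0, with roots I_D = 4.73 or 14 mA.
The root I_D = 14 mA gives V_GS = -3.34 V ≤ V_t, so take I_D = 4.73 mA.
Then V_GS = 4.31 V and V_DS = V_DD − I_D(R_D+R_S) = 18 − 4.73×2.62 = 5.62 V.
Saturation requires V_DS ≥ V_GS − V_t = 2.81 V; 5.62 ≥ 2.81 ✓.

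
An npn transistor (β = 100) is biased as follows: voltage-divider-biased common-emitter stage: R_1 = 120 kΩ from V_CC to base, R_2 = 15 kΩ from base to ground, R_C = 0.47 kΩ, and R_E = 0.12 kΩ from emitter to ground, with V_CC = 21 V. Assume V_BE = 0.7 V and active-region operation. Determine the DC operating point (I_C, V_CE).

I_C ≈ 6.4 mA, V_CE ≈ 17 V

Thevenize the base divider: V_Th = V_CC·R_2/(R_1+R_2) = 21×15/135 = 2.33 V, R_Th = R_1‖R_2 = 13.3 kΩ.
Base-emitter loop: V_Th = I_B·R_Th + V_BE + (β+1)I_B·R_E, so I_B = (2.33 − 0.7) / (13.3 + 101×0.12) = 0.0642 mA.
I_C = β·I_B = 100×0.0642 = 6.42 mA, and I_E = (β+1)I_B = 6.48 mA.
V_CE = V_CC − I_C·R_C − I_E·R_E = 21 − 6.42×0.47 − 6.48×0.12 = 17.2 V.
V_CE = 17.2 V > 0.2 V confirms active-region operation.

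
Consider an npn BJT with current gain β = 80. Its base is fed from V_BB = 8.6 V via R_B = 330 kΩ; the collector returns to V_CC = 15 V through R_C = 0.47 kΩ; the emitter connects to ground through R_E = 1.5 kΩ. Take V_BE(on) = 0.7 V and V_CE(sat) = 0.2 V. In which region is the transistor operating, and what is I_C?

Assume active. Base-emitter loop: I_B = (V_BB − V_BE)/(R_B + (β+1)R_E) = (8.6 − 0.7)/(330 + 81×1.5) = 0.0175 mA.
I_C = β·I_B = 80×0.0175 = 1.4 mA.
V_CE = V_CC − I_C·R_C − I_E·R_E = 15 − 1.4×0.47 − 1.42×1.5 = 12.2 V > V_CE(sat), so the active-region assumption holds.

active; I_C ≈ 1.4 mA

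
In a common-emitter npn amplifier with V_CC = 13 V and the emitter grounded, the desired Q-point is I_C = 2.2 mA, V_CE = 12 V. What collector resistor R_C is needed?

Collector loop: V_CC = I_C·R_C + V_CE.
R_C = (V_CC − V_CE)/I_C = (13 − 12)/2.2 = 0.455 kΩ.

R_C ≈ 0.45 kΩ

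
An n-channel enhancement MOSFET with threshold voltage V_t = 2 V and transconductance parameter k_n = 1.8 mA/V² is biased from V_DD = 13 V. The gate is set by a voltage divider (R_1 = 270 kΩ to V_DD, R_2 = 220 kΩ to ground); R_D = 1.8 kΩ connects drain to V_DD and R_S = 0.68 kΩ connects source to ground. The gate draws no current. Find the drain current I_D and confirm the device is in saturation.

V_G = V_DD·R_2/(R_1+R_2) = 13×220/490 = 5.84 V.
Assume saturation: I_D = (k_n/2)(V_GS − V_t)² with V_GS = V_G − I_D·R_S = 5.84 − 0.68·I_D.
Substituting gives 0.416·I_D² − 5.7·I_D + 13.2 = 0, with roots I_D = 2.97 or 10.7 mA.
The root I_D = 10.7 mA gives V_GS = -1.45 V ≤ V_t, so take I_D = 2.97 mA.
Then V_GS = 3.82 V and V_DS = V_DD − I_D(R_D+R_S) = 13 − 2.97×2.48 = 5.63 V.
Saturation requires V_DS ≥ V_GS − V_t = 1.82 V; 5.63 ≥ 1.82 ✓.

I_D ≈ 3 mA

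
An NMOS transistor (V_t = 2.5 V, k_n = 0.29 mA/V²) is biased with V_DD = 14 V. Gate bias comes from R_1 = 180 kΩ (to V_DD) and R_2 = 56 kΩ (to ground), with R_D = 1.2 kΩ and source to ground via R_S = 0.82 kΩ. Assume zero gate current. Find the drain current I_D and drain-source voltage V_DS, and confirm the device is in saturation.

I_D ≈ 0.083 mA, V_DS ≈ 14 V

V_G = V_DD·R_2/(R_1+R_2) = 14×56/236 = 3.32 V.
Assume saturation: I_D = (k_n/2)(V_GS − V_t)² with V_GS = V_G − I_D·R_S = 3.32 − 0.82·I_D.
Substituting gives 0.0975·I_D² − 1.2·I_D + 0.098 = 0, with roots I_D = 0.0825 or 12.2 mA.
The root I_D = 12.2 mA gives V_GS = -6.66 V ≤ V_t, so take I_D = 0.0825 mA.
Then V_GS = 3.25 V and V_DS = V_DD − I_D(R_D+R_S) = 14 − 0.0825×2.02 = 13.8 V.
Saturation requires V_DS ≥ V_GS − V_t = 0.754 V; 13.8 ≥ 0.754 ✓.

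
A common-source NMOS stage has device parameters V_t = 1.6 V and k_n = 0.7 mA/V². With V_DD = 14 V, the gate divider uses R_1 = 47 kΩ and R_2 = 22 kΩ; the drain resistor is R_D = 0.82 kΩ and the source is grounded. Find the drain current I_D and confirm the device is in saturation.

I_D ≈ 2.9 mA

V_G = V_DD·R_2/(R_1+R_2) = 14×22/69 = 4.46 V. With the source grounded, V_GS = V_G = 4.46 V.
Assume saturation: I_D = (k_n/2)(V_GS − V_t)² = (0.7/2)×(4.46 − 1.6)² = 0.35×2.86² = 2.87 mA.
V_DS = V_DD − I_D·R_D = 14 − 2.87×0.82 = 11.6 V.
Saturation requires V_DS ≥ V_GS − V_t = 2.86 V; 11.6 ≥ 2.86 ✓.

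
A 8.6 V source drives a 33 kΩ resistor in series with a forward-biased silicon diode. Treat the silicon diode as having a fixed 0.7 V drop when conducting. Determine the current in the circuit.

KVL around the loop: 8.6 = V_D + I·R = 0.7 + I × 33 kΩ.
So I = (8.6 − 0.7) / 33 kΩ = 7.9 / 33 = 0.239 mA.

I ≈ 0.24 mA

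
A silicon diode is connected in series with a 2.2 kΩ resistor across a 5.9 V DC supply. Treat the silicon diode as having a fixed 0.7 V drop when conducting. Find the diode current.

I ≈ 2.4 mA

KVL around the loop: 5.9 = V_D + I·R = 0.7 + I × 2.2 kΩ.
So I = (5.9 − 0.7) / 2.2 kΩ = 5.2 / 2.2 = 2.36 mA.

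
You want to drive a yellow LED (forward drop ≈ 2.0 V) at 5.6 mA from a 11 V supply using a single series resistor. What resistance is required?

The resistor drops V_S − V_D = 11 − 2.0 = 9 V at 5.6 mA.
R = 9 V / 5.6 mA = 1.61 kΩ.

R ≈ 1.6 kΩ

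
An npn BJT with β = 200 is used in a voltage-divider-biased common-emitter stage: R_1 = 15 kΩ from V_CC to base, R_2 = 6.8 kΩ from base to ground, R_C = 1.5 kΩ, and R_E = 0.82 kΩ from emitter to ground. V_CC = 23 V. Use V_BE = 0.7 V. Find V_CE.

Thevenize the base divider: V_Th = V_CC·R_2/(R_1+R_2) = 23×6.8/21.8 = 7.17 V, R_Th = R_1‖R_2 = 4.68 kΩ.
Base-emitter loop: V_Th = I_B·R_Th + V_BE + (β+1)I_B·R_E, so I_B = (7.17 − 0.7) / (4.68 + 201×0.82) = 0.0382 mA.
I_C = β·I_B = 200×0.0382 = 7.64 mA, and I_E = (β+1)I_B = 7.68 mA.
V_CE = V_CC − I_C·R_C − I_E·R_E = 23 − 7.64×1.5 − 7.68×0.82 = 5.25 V.
V_CE = 5.25 V > 0.2 V confirms active-region operation.

V_CE ≈ 5.2 V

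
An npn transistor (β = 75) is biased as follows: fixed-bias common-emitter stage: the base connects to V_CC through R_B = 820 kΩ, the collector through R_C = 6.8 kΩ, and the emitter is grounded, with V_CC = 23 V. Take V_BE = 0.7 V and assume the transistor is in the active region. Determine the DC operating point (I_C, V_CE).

I_C ≈ 2 mA, V_CE ≈ 9.1 V

Base loop: V_CC = I_B·R_B + V_BE, so I_B = (23 − 0.7)/820 kΩ = 0.0272 mA.
In the active region I_C = β·I_B = 75 × 0.0272 = 2.04 mA.
Collector loop: V_CE = V_CC − I_C·R_C = 23 − 2.04×6.8 = 9.13 V.
Since V_CE = 9.13 V > V_CE(sat) ≈ 0.2 V, the transistor is in the active region as assumed.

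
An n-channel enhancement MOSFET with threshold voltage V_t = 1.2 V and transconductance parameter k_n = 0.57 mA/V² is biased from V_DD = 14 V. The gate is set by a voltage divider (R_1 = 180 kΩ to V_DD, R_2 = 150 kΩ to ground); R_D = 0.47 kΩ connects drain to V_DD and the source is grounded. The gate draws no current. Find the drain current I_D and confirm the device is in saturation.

I_D ≈ 7.6 mA

V_G = V_DD·R_2/(R_1+R_2) = 14×150/330 = 6.36 V. With the source grounded, V_GS = V_G = 6.36 V.
Assume saturation: I_D = (k_n/2)(V_GS − V_t)² = (0.57/2)×(6.36 − 1.2)² = 0.285×5.16² = 7.6 mA.
V_DS = V_DD − I_D·R_D = 14 − 7.6×0.47 = 10.4 V.
Saturation requires V_DS ≥ V_GS − V_t = 5.16 V; 10.4 ≥ 5.16 ✓.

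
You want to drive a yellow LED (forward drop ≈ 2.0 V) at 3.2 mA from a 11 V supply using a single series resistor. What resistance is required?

R ≈ 2.8 kΩ

The resistor drops V_S − V_D = 11 − 2.0 = 9 V at 3.2 mA.
R = 9 V / 3.2 mA = 2.81 kΩ.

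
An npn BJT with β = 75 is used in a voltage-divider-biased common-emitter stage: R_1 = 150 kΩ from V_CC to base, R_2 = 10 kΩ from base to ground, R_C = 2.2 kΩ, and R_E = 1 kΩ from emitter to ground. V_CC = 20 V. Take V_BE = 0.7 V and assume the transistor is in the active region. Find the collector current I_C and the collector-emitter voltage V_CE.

Thevenize the base divider: V_Th = V_CC·R_2/(R_1+R_2) = 20×10/160 = 1.25 V, R_Th = R_1‖R_2 = 9.38 kΩ.
Base-emitter loop: V_Th = I_B·R_Th + V_BE + (β+1)I_B·R_E, so I_B = (1.25 − 0.7) / (9.38 + 76×1) = 0.00644 mA.
I_C = β·I_B = 75×0.00644 = 0.483 mA, and I_E = (β+1)I_B = 0.49 mA.
V_CE = V_CC − I_C·R_C − I_E·R_E = 20 − 0.483×2.2 − 0.49×1 = 18.4 V.
V_CE = 18.4 V > 0.2 V confirms active-region operation.

I_C ≈ 0.48 mA, V_CE ≈ 18 V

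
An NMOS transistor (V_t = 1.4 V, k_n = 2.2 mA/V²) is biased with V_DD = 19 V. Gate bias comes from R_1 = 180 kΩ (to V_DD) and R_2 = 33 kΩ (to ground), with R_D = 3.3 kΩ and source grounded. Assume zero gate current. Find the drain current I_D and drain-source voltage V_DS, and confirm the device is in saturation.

V_G = V_DD·R_2/(R_1+R_2) = 19×33/213 = 2.94 V. With the source grounded, V_GS = V_G = 2.94 V.
Assume saturation: I_D = (k_n/2)(V_GS − V_t)² = (2.2/2)×(2.94 − 1.4)² = 1.1×1.54² = 2.62 mA.
V_DS = V_DD − I_D·R_D = 19 − 2.62×3.3 = 10.4 V.
Saturation requires V_DS ≥ V_GS − V_t = 1.54 V; 10.4 ≥ 1.54 ✓.

I_D ≈ 2.6 mA, V_DS ≈ 10 V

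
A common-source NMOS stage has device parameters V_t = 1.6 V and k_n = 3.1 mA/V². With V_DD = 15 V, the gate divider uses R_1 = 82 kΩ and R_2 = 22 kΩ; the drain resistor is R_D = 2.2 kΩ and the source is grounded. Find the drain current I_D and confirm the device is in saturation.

I_D ≈ 3.8 mA

V_G = V_DD·R_2/(R_1+R_2) = 15×22/104 = 3.17 V. With the source grounded, V_GS = V_G = 3.17 V.
Assume saturation: I_D = (k_n/2)(V_GS − V_t)² = (3.1/2)×(3.17 − 1.6)² = 1.55×1.57² = 3.84 mA.
V_DS = V_DD − I_D·R_D = 15 − 3.84×2.2 = 6.56 V.
Saturation requires V_DS ≥ V_GS − V_t = 1.57 V; 6.56 ≥ 1.57 ✓.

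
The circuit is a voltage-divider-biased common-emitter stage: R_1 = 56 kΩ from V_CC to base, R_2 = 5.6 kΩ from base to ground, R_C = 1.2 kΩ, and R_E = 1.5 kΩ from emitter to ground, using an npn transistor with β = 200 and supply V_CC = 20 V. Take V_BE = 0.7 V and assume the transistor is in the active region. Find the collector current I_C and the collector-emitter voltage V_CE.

I_C ≈ 0.73 mA, V_CE ≈ 18 V

Thevenize the base divider: V_Th = V_CC·R_2/(R_1+R_2) = 20×5.6/61.6 = 1.82 V, R_Th = R_1‖R_2 = 5.09 kΩ.
Base-emitter loop: V_Th = I_B·R_Th + V_BE + (β+1)I_B·R_E, so I_B = (1.82 − 0.7) / (5.09 + 201×1.5) = 0.00365 mA.
I_C = β·I_B = 200×0.00365 = 0.729 mA, and I_E = (β+1)I_B = 0.733 mA.
V_CE = V_CC − I_C·R_C − I_E·R_E = 20 − 0.729×1.2 − 0.733×1.5 = 18 V.
V_CE = 18 V > 0.2 V confirms active-region operation.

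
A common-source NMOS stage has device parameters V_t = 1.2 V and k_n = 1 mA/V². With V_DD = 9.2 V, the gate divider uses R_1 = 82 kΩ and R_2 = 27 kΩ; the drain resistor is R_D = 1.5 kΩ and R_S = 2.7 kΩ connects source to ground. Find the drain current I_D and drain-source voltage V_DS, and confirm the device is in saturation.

V_G = V_DD·R_2/(R_1+R_2) = 9.2×27/109 = 2.28 V.
Assume saturation: I_D = (k_n/2)(V_GS − V_t)² with V_GS = V_G − I_D·R_S = 2.28 − 2.7·I_D.
Substituting gives 3.65·I_D² − 3.91·I_D + 0.582 = 0, with roots I_D = 0.178 or 0.895 mA.
The root I_D = 0.895 mA gives V_GS = -0.138 V ≤ V_t, so take I_D = 0.178 mA.
Then V_GS = 1.8 V and V_DS = V_DD − I_D(R_D+R_S) = 9.2 − 0.178×4.2 = 8.45 V.
Saturation requires V_DS ≥ V_GS − V_t = 0.597 V; 8.45 ≥ 0.597 ✓.

I_D ≈ 0.18 mA, V_DS ≈ 8.5 V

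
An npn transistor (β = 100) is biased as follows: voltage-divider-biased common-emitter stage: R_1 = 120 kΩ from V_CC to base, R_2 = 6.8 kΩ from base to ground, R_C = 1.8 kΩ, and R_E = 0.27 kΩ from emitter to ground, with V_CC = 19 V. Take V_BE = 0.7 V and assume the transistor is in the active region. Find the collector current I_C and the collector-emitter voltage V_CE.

Thevenize the base divider: V_Th = V_CC·R_2/(R_1+R_2) = 19×6.8/127 = 1.02 V, R_Th = R_1‖R_2 = 6.44 kΩ.
Base-emitter loop: V_Th = I_B·R_Th + V_BE + (β+1)I_B·R_E, so I_B = (1.02 − 0.7) / (6.44 + 101×0.27) = 0.00946 mA.
I_C = β·I_B = 100×0.00946 = 0.946 mA, and I_E = (β+1)I_B = 0.956 mA.
V_CE = V_CC − I_C·R_C − I_E·R_E = 19 − 0.946×1.8 − 0.956×0.27 = 17 V.
V_CE = 17 V > 0.2 V confirms active-region operation.

I_C ≈ 0.95 mA, V_CE ≈ 17 V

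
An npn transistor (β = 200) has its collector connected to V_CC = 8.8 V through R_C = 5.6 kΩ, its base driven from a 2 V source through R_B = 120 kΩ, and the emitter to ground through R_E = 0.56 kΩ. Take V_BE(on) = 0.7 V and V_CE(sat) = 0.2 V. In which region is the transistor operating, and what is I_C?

active; I_C ≈ 1.1 mA

Assume active. Base-emitter loop: I_B = (V_BB − V_BE)/(R_B + (β+1)R_E) = (2 − 0.7)/(120 + 201×0.56) = 0.00559 mA.
I_C = β·I_B = 200×0.00559 = 1.12 mA.
V_CE = V_CC − I_C·R_C − I_E·R_E = 8.8 − 1.12×5.6 − 1.12×0.56 = 1.91 V > V_CE(sat), so the active-region assumption holds.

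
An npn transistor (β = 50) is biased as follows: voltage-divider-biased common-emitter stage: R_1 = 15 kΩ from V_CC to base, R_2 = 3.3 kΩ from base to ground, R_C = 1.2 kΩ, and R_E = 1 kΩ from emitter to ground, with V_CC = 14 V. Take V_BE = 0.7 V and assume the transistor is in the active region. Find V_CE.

V_CE ≈ 10 V

Thevenize the base divider: V_Th = V_CC·R_2/(R_1+R_2) = 14×3.3/18.3 = 2.52 V, R_Th = R_1‖R_2 = 2.7 kΩ.
Base-emitter loop: V_Th = I_B·R_Th + V_BE + (β+1)I_B·R_E, so I_B = (2.52 − 0.7) / (2.7 + 51×1) = 0.034 mA.
I_C = β·I_B = 50×0.034 = 1.7 mA, and I_E = (β+1)I_B = 1.73 mA.
V_CE = V_CC − I_C·R_C − I_E·R_E = 14 − 1.7×1.2 − 1.73×1 = 10.2 V.
V_CE = 10.2 V > 0.2 V confirms active-region operation.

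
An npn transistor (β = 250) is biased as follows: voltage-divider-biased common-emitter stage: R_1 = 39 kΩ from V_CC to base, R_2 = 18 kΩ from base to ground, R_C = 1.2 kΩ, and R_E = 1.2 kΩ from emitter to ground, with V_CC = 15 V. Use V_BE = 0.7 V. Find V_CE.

Thevenize the base divider: V_Th = V_CC·R_2/(R_1+R_2) = 15×18/57 = 4.74 V, R_Th = R_1‖R_2 = 12.3 kΩ.
Base-emitter loop: V_Th = I_B·R_Th + V_BE + (β+1)I_B·R_E, so I_B = (4.74 − 0.7) / (12.3 + 251×1.2) = 0.0129 mA.
I_C = β·I_B = 250×0.0129 = 3.22 mA, and I_E = (β+1)I_B = 3.23 mA.
V_CE = V_CC − I_C·R_C − I_E·R_E = 15 − 3.22×1.2 − 3.23×1.2 = 7.26 V.
V_CE = 7.26 V > 0.2 V confirms active-region operation.

V_CE ≈ 7.3 V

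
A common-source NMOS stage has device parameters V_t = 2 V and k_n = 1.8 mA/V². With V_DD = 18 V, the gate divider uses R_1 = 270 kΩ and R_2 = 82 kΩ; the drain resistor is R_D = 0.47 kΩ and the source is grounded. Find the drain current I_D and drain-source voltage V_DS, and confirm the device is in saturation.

I_D ≈ 4.3 mA, V_DS ≈ 16 V

V_G = V_DD·R_2/(R_1+R_2) = 18×82/352 = 4.19 V. With the source grounded, V_GS = V_G = 4.19 V.
Assume saturation: I_D = (k_n/2)(V_GS − V_t)² = (1.8/2)×(4.19 − 2)² = 0.9×2.19² = 4.33 mA.
V_DS = V_DD − I_D·R_D = 18 − 4.33×0.47 = 16 V.
Saturation requires V_DS ≥ V_GS − V_t = 2.19 V; 16 ≥ 2.19 ✓.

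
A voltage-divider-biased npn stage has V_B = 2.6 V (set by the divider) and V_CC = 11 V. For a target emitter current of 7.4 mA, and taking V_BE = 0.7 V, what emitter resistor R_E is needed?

R_E ≈ 0.26 kΩ

V_E = V_B − V_BE = 2.6 − 0.7 = 1.9 V.
R_E = V_E / I_E = 1.9 / 7.4 = 0.257 kΩ.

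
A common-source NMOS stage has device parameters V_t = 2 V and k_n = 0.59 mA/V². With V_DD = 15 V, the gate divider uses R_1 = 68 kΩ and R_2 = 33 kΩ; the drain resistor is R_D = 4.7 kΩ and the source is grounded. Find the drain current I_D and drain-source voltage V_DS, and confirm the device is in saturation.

V_G = V_DD·R_2/(R_1+R_2) = 15×33/101 = 4.9 V. With the source grounded, V_GS = V_G = 4.9 V.
Assume saturation: I_D = (k_n/2)(V_GS − V_t)² = (0.59/2)×(4.9 − 2)² = 0.295×2.9² = 2.48 mA.
V_DS = V_DD − I_D·R_D = 15 − 2.48×4.7 = 3.33 V.
Saturation requires V_DS ≥ V_GS − V_t = 2.9 V; 3.33 ≥ 2.9 ✓.

I_D ≈ 2.5 mA, V_DS ≈ 3.3 V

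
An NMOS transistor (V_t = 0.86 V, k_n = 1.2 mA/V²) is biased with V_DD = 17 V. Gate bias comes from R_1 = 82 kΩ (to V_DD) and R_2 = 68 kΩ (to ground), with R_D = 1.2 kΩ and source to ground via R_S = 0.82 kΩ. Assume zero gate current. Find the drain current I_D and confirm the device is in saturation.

I_D ≈ 4.9 mA

V_G = V_DD·R_2/(R_1+R_2) = 17×68/150 = 7.71 V.
Assume saturation: I_D = (k_n/2)(V_GS − V_t)² with V_GS = V_G − I_D·R_S = 7.71 − 0.82·I_D.
Substituting gives 0.403·I_D² − 7.74·I_D + 28.1 = 0, with roots I_D = 4.87 or 14.3 mA.
The root I_D = 14.3 mA gives V_GS = -4.02 V ≤ V_t, so take I_D = 4.87 mA.
Then V_GS = 3.71 V and V_DS = V_DD − I_D(R_D+R_S) = 17 − 4.87×2.02 = 7.15 V.
Saturation requires V_DS ≥ V_GS − V_t = 2.85 V; 7.15 ≥ 2.85 ✓.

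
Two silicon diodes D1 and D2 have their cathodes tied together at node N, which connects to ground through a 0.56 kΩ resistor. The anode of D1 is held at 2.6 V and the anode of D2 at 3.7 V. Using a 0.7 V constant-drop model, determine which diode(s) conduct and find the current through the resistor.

Assume both conduct. Then node N would need to be at both 2.6−0.7 = 1.9 V and 3.7−0.7 = 3 V, which is impossible.
Assume only D2 conducts: V_N = 3.7 − 0.7 = 3 V, so I_R = 3/0.56 = 5.36 mA.
Check D1: its anode-to-cathode voltage is 2.6 − 3 = -0.4 V < 0.7 V, so it is off. The assumption is consistent.

Only D2 conducts; I_R ≈ 5.4 mA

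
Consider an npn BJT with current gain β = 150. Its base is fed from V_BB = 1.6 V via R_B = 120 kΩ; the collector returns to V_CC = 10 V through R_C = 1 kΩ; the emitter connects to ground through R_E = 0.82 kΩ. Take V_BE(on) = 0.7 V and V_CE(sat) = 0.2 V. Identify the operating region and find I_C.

active; I_C ≈ 0.55 mA

Assume active. Base-emitter loop: I_B = (V_BB − V_BE)/(R_B + (β+1)R_E) = (1.6 − 0.7)/(120 + 151×0.82) = 0.00369 mA.
I_C = β·I_B = 150×0.00369 = 0.554 mA.
V_CE = V_CC − I_C·R_C − I_E·R_E = 10 − 0.554×1 − 0.557×0.82 = 8.99 V > V_CE(sat), so the active-region assumption holds.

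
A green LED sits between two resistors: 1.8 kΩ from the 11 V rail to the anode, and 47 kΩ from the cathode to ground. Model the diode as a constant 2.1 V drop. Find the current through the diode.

I ≈ 0.18 mA

The two resistors are in series with the diode, so KVL gives 11 = I·1.8 + 2.1 + I·47.
I = (11 − 2.1) / (1.8 + 47) kΩ = 8.9 / 48.8 = 0.182 mA.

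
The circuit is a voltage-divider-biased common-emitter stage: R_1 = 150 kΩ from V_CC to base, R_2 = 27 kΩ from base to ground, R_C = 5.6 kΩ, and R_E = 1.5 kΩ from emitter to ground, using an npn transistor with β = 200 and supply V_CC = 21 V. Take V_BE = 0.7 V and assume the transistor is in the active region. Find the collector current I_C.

I_C ≈ 1.5 mA

Thevenize the base divider: V_Th = V_CC·R_2/(R_1+R_2) = 21×27/177 = 3.2 V, R_Th = R_1‖R_2 = 22.9 kΩ.
Base-emitter loop: V_Th = I_B·R_Th + V_BE + (β+1)I_B·R_E, so I_B = (3.2 − 0.7) / (22.9 + 201×1.5) = 0.00772 mA.
I_C = β·I_B = 200×0.00772 = 1.54 mA, and I_E = (β+1)I_B = 1.55 mA.
V_CE = V_CC − I_C·R_C − I_E·R_E = 21 − 1.54×5.6 − 1.55×1.5 = 10 V.
V_CE = 10 V > 0.2 V confirms active-region operation.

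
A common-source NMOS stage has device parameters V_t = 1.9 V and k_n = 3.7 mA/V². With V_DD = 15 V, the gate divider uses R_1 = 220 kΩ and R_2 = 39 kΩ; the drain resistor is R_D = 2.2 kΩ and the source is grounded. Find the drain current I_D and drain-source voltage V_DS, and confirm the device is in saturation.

I_D ≈ 0.24 mA, V_DS ≈ 14 V

V_G = V_DD·R_2/(R_1+R_2) = 15×39/259 = 2.26 V. With the source grounded, V_GS = V_G = 2.26 V.
Assume saturation: I_D = (k_n/2)(V_GS − V_t)² = (3.7/2)×(2.26 − 1.9)² = 1.85×0.359² = 0.238 mA.
V_DS = V_DD − I_D·R_D = 15 − 0.238×2.2 = 14.5 V.
Saturation requires V_DS ≥ V_GS − V_t = 0.359 V; 14.5 ≥ 0.359 ✓.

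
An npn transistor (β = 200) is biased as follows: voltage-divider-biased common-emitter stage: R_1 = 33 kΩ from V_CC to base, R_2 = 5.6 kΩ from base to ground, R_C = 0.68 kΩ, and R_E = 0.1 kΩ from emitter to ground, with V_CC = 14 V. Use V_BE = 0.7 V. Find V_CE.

V_CE ≈ 5.7 V

Thevenize the base divider: V_Th = V_CC·R_2/(R_1+R_2) = 14×5.6/38.6 = 2.03 V, R_Th = R_1‖R_2 = 4.79 kΩ.
Base-emitter loop: V_Th = I_B·R_Th + V_BE + (β+1)I_B·R_E, so I_B = (2.03 − 0.7) / (4.79 + 201×0.1) = 0.0535 mA.
I_C = β·I_B = 200×0.0535 = 10.7 mA, and I_E = (β+1)I_B = 10.8 mA.
V_CE = V_CC − I_C·R_C − I_E·R_E = 14 − 10.7×0.68 − 10.8×0.1 = 5.65 V.
V_CE = 5.65 V > 0.2 V confirms active-region operation.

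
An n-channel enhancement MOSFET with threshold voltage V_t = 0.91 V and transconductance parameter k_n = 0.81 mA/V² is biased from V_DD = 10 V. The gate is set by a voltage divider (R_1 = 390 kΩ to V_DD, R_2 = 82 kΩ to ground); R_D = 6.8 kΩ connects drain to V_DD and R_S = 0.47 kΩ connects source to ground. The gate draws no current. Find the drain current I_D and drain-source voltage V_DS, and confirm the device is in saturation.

V_G = V_DD·R_2/(R_1+R_2) = 10×82/472 = 1.74 V.
Assume saturation: I_D = (k_n/2)(V_GS − V_t)² with V_GS = V_G − I_D·R_S = 1.74 − 0.47·I_D.
Substituting gives 0.0895·I_D² − 1.31·I_D + 0.277 = 0, with roots I_D = 0.214 or 14.5 mA.
The root I_D = 14.5 mA gives V_GS = -5.07 V ≤ V_t, so take I_D = 0.214 mA.
Then V_GS = 1.64 V and V_DS = V_DD − I_D(R_D+R_S) = 10 − 0.214×7.27 = 8.44 V.
Saturation requires V_DS ≥ V_GS − V_t = 0.727 V; 8.44 ≥ 0.727 ✓.

I_D ≈ 0.21 mA, V_DS ≈ 8.4 V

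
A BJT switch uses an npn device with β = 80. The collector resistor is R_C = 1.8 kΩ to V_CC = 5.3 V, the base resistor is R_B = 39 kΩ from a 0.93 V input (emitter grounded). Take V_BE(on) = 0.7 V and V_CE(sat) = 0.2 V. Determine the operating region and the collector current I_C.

Assume active. Base-emitter loop: I_B = (V_BB − V_BE)/R_B = (0.93 − 0.7)/39 = 0.0059 mA.
I_C = β·I_B = 80×0.0059 = 0.472 mA.
V_CE = V_CC − I_C·R_C = 5.3 − 0.472×1.8 = 4.45 V > V_CE(sat), so the active-region assumption holds.

active; I_C ≈ 0.47 mA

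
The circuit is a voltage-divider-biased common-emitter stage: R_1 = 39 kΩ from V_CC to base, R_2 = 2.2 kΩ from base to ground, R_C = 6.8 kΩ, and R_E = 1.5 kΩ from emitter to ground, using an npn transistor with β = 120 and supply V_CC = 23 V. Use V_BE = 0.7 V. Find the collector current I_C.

I_C ≈ 0.35 mA

Thevenize the base divider: V_Th = V_CC·R_2/(R_1+R_2) = 23×2.2/41.2 = 1.23 V, R_Th = R_1‖R_2 = 2.08 kΩ.
Base-emitter loop: V_Th = I_B·R_Th + V_BE + (β+1)I_B·R_E, so I_B = (1.23 − 0.7) / (2.08 + 121×1.5) = 0.00288 mA.
I_C = β·I_B = 120×0.00288 = 0.345 mA, and I_E = (β+1)I_B = 0.348 mA.
V_CE = V_CC − I_C·R_C − I_E·R_E = 23 − 0.345×6.8 − 0.348×1.5 = 20.1 V.
V_CE = 20.1 V > 0.2 V confirms active-region operation.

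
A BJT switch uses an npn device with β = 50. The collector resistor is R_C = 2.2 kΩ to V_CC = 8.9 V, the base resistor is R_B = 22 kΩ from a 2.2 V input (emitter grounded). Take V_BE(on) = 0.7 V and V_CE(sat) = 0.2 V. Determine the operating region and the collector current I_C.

active; I_C ≈ 3.4 mA

Assume active. Base-emitter loop: I_B = (V_BB − V_BE)/R_B = (2.2 − 0.7)/22 = 0.0682 mA.
I_C = β·I_B = 50×0.0682 = 3.41 mA.
V_CE = V_CC − I_C·R_C = 8.9 − 3.41×2.2 = 1.4 V > V_CE(sat), so the active-region assumption holds.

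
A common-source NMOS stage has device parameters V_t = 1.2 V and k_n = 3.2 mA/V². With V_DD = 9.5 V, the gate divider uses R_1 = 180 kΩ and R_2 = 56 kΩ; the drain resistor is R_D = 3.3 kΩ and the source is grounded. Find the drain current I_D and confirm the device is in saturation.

V_G = V_DD·R_2/(R_1+R_2) = 9.5×56/236 = 2.25 V. With the source grounded, V_GS = V_G = 2.25 V.
Assume saturation: I_D = (k_n/2)(V_GS − V_t)² = (3.2/2)×(2.25 − 1.2)² = 1.6×1.05² = 1.78 mA.
V_DS = V_DD − I_D·R_D = 9.5 − 1.78×3.3 = 3.63 V.
Saturation requires V_DS ≥ V_GS − V_t = 1.05 V; 3.63 ≥ 1.05 ✓.

I_D ≈ 1.8 mA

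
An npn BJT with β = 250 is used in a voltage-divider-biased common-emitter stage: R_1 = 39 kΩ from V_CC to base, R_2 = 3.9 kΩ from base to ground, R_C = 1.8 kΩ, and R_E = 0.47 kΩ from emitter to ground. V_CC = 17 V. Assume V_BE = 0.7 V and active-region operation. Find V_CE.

Thevenize the base divider: V_Th = V_CC·R_2/(R_1+R_2) = 17×3.9/42.9 = 1.55 V, R_Th = R_1‖R_2 = 3.55 kΩ.
Base-emitter loop: V_Th = I_B·R_Th + V_BE + (β+1)I_B·R_E, so I_B = (1.55 − 0.7) / (3.55 + 251×0.47) = 0.00696 mA.
I_C = β·I_B = 250×0.00696 = 1.74 mA, and I_E = (β+1)I_B = 1.75 mA.
V_CE = V_CC − I_C·R_C − I_E·R_E = 17 − 1.74×1.8 − 1.75×0.47 = 13 V.
V_CE = 13 V > 0.2 V confirms active-region operation.

V_CE ≈ 13 V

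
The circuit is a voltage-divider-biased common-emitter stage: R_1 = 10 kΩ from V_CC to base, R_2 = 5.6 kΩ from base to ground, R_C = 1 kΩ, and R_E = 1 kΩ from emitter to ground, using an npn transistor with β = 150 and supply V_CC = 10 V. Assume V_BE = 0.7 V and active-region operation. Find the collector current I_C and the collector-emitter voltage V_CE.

Thevenize the base divider: V_Th = V_CC·R_2/(R_1+R_2) = 10×5.6/15.6 = 3.59 V, R_Th = R_1‖R_2 = 3.59 kΩ.
Base-emitter loop: V_Th = I_B·R_Th + V_BE + (β+1)I_B·R_E, so I_B = (3.59 − 0.7) / (3.59 + 151×1) = 0.0187 mA.
I_C = β·I_B = 150×0.0187 = 2.8 mA, and I_E = (β+1)I_B = 2.82 mA.
V_CE = V_CC − I_C·R_C − I_E·R_E = 10 − 2.8×1 − 2.82×1 = 4.37 V.
V_CE = 4.37 V > 0.2 V confirms active-region operation.

I_C ≈ 2.8 mA, V_CE ≈ 4.4 V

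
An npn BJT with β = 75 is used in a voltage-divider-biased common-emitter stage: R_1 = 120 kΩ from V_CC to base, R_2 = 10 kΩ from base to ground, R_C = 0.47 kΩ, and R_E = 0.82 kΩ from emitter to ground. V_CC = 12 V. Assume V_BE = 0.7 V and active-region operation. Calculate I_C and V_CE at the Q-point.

I_C ≈ 0.23 mA, V_CE ≈ 12 V

Thevenize the base divider: V_Th = V_CC·R_2/(R_1+R_2) = 12×10/130 = 0.923 V, R_Th = R_1‖R_2 = 9.23 kΩ.
Base-emitter loop: V_Th = I_B·R_Th + V_BE + (β+1)I_B·R_E, so I_B = (0.923 − 0.7) / (9.23 + 76×0.82) = 0.00312 mA.
I_C = β·I_B = 75×0.00312 = 0.234 mA, and I_E = (β+1)I_B = 0.237 mA.
V_CE = V_CC − I_C·R_C − I_E·R_E = 12 − 0.234×0.47 − 0.237×0.82 = 11.7 V.
V_CE = 11.7 V > 0.2 V confirms active-region operation.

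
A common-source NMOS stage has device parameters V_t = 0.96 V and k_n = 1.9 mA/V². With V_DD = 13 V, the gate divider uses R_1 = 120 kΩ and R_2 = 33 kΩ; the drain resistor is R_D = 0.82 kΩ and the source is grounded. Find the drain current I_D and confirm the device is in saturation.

V_G = V_DD·R_2/(R_1+R_2) = 13×33/153 = 2.8 V. With the source grounded, V_GS = V_G = 2.8 V.
Assume saturation: I_D = (k_n/2)(V_GS − V_t)² = (1.9/2)×(2.8 − 0.96)² = 0.95×1.84² = 3.23 mA.
V_DS = V_DD − I_D·R_D = 13 − 3.23×0.82 = 10.4 V.
Saturation requires V_DS ≥ V_GS − V_t = 1.84 V; 10.4 ≥ 1.84 ✓.

I_D ≈ 3.2 mA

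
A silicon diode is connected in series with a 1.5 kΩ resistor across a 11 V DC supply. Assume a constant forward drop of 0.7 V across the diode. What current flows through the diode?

I ≈ 6.9 mA

KVL around the loop: 11 = V_D + I·R = 0.7 + I × 1.5 kΩ.
So I = (11 − 0.7) / 1.5 kΩ = 10.3 / 1.5 = 6.87 mA.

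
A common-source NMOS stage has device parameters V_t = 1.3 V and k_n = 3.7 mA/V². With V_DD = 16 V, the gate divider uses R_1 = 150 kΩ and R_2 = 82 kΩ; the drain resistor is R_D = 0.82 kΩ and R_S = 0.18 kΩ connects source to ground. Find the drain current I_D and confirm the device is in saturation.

I_D ≈ 11 mA

V_G = V_DD·R_2/(R_1+R_2) = 16×82/232 = 5.66 V.
Assume saturation: I_D = (k_n/2)(V_GS − V_t)² with V_GS = V_G − I_D·R_S = 5.66 − 0.18·I_D.
Substituting gives 0.0599·I_D² − 3.9·I_D + 35.1 = 0, with roots I_D = 10.8 or 54.3 mA.
The root I_D = 54.3 mA gives V_GS = -4.12 V ≤ V_t, so take I_D = 10.8 mA.
Then V_GS = 3.71 V and V_DS = V_DD − I_D(R_D+R_S) = 16 − 10.8×1 = 5.22 V.
Saturation requires V_DS ≥ V_GS − V_t = 2.41 V; 5.22 ≥ 2.41 ✓.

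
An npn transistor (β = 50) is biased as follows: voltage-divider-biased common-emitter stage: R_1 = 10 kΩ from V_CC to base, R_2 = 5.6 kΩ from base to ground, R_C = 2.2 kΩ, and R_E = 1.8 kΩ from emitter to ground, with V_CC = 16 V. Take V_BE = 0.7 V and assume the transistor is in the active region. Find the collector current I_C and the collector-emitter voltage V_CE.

I_C ≈ 2.6 mA, V_CE ≈ 5.3 V

Thevenize the base divider: V_Th = V_CC·R_2/(R_1+R_2) = 16×5.6/15.6 = 5.74 V, R_Th = R_1‖R_2 = 3.59 kΩ.
Base-emitter loop: V_Th = I_B·R_Th + V_BE + (β+1)I_B·R_E, so I_B = (5.74 − 0.7) / (3.59 + 51×1.8) = 0.0529 mA.
I_C = β·I_B = 50×0.0529 = 2.64 mA, and I_E = (β+1)I_B = 2.7 mA.
V_CE = V_CC − I_C·R_C − I_E·R_E = 16 − 2.64×2.2 − 2.7×1.8 = 5.33 V.
V_CE = 5.33 V > 0.2 V confirms active-region operation.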